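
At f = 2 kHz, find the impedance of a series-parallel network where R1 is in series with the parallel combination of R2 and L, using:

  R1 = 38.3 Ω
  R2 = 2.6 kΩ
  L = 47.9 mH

Step 1 — Angular frequency: ω = 2π·f = 2π·2000 = 1.257e+04 rad/s.
Step 2 — Component impedances:
  R1: Z = R = 38.3 Ω
  R2: Z = R = 2600 Ω
  L: Z = jωL = j·1.257e+04·0.0479 = 0 + j601.9 Ω
Step 3 — Parallel branch: R2 || L = 1/(1/R2 + 1/L) = 132.3 + j571.3 Ω.
Step 4 — Series with R1: Z_total = R1 + (R2 || L) = 170.6 + j571.3 Ω = 596.2∠73.4° Ω.

Z = 170.6 + j571.3 Ω = 596.2∠73.4° Ω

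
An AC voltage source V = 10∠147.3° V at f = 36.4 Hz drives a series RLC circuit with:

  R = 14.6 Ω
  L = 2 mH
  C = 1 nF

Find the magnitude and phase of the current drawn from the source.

Step 1 — Angular frequency: ω = 2π·f = 2π·36.4 = 228.7 rad/s.
Step 2 — Component impedances:
  R: Z = R = 14.6 Ω
  L: Z = jωL = j·228.7·0.002 = 0 + j0.4574 Ω
  C: Z = 1/(jωC) = -j/(ω·C) = 0 - j4.372e+06 Ω
Step 3 — Series combination: Z_total = R + L + C = 14.6 - j4.372e+06 Ω = 4.372e+06∠-90.0° Ω.
Step 4 — Source phasor: V = 10∠147.3° V = -8.415 + j5.402 V.
Step 5 — Ohm's law: I = V / Z_total = (-8.415 + j5.402) / (14.6 - j4.372e+06) = -1.236e-06 - j1.925e-06 A.
Step 6 — Convert to polar: |I| = 2.287e-06 A, ∠I = -122.7°.

I = 2.287e-06∠-122.7° A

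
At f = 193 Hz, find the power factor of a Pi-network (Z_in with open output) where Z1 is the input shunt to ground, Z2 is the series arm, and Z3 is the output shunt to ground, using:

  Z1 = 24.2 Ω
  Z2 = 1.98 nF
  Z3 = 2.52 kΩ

Step 1 — Angular frequency: ω = 2π·f = 2π·193 = 1213 rad/s.
Step 2 — Component impedances:
  Z1: Z = R = 24.2 Ω
  Z2: Z = 1/(jωC) = -j/(ω·C) = 0 - j4.165e+05 Ω
  Z3: Z = R = 2520 Ω
Step 3 — With open output, the series arm Z2 and the output shunt Z3 appear in series to ground: Z2 + Z3 = 2520 - j4.165e+05 Ω.
Step 4 — Parallel with input shunt Z1: Z_in = Z1 || (Z2 + Z3) = 24.2 - j0.001406 Ω = 24.2∠-0.0° Ω.
Step 5 — Power factor: PF = cos(φ) = Re(Z)/|Z| = 24.2/24.2 = 1.
Step 6 — Type: Im(Z) = -0.001406 ⇒ leading (phase φ = -0.0°).

PF = 1 (leading, φ = -0.0°)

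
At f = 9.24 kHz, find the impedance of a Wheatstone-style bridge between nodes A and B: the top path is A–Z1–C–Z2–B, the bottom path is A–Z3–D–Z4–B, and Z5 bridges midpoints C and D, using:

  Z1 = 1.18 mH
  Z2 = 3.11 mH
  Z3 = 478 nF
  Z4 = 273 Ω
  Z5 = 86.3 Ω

Step 1 — Angular frequency: ω = 2π·f = 2π·9240 = 5.806e+04 rad/s.
Step 2 — Component impedances:
  Z1: Z = jωL = j·5.806e+04·0.00118 = 0 + j68.51 Ω
  Z2: Z = jωL = j·5.806e+04·0.00311 = 0 + j180.6 Ω
  Z3: Z = 1/(jωC) = -j/(ω·C) = 0 - j36.03 Ω
  Z4: Z = R = 273 Ω
  Z5: Z = R = 86.3 Ω
Step 3 — Bridge requires nodal analysis (the Z5 bridge couples midpoints C and D, so the two paths cannot be reduced to a simple series/parallel combination). Setting node B to ground and injecting 1 A at node A, the 3-node admittance system at A, C, D solves to V_A = Z_AB = 160.4 + j109.8 Ω = 194.4∠34.4° Ω.

Z = 160.4 + j109.8 Ω = 194.4∠34.4° Ω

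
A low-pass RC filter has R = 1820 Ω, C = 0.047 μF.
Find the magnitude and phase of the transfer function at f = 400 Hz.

Step 1 — Angular frequency: ω = 2π·400 = 2513 rad/s.
Step 2 — Transfer function: H(jω) = 1/(1 + jωRC).
Step 3 — Denominator: 1 + jωRC = 1 + j·2513·1820·4.7e-08 = 1 + j0.215.
Step 4 — H = 0.9558 - j0.2055.
Step 5 — Magnitude: |H| = 0.9777 (-0.2 dB); phase: φ = -12.1°.

|H| = 0.9777 (-0.2 dB), φ = -12.1°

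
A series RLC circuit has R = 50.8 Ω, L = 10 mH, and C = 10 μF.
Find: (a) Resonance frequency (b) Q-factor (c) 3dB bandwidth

Step 1 — Resonance condition Im(Z)=0 gives ω₀ = 1/√(LC).
Step 2 — ω₀ = 1/√(0.01·1e-05) = 3162 rad/s.
Step 3 — f₀ = ω₀/(2π) = 503.3 Hz.
Step 4 — Series Q: Q = ω₀L/R = 3162·0.01/50.8 = 0.6225.
Step 5 — 3dB bandwidth: Δω = ω₀/Q = 5080 rad/s; BW = Δω/(2π) = 808.5 Hz.

(a) f₀ = 503.3 Hz  (b) Q = 0.6225  (c) BW = 808.5 Hz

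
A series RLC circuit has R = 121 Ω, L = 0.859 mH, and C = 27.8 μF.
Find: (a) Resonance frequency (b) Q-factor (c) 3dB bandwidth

Step 1 — Resonance condition Im(Z)=0 gives ω₀ = 1/√(LC).
Step 2 — ω₀ = 1/√(0.000859·2.78e-05) = 6471 rad/s.
Step 3 — f₀ = ω₀/(2π) = 1030 Hz.
Step 4 — Series Q: Q = ω₀L/R = 6471·0.000859/121 = 0.04594.
Step 5 — 3dB bandwidth: Δω = ω₀/Q = 1.409e+05 rad/s; BW = Δω/(2π) = 2.242e+04 Hz.

(a) f₀ = 1030 Hz  (b) Q = 0.04594  (c) BW = 2.242e+04 Hz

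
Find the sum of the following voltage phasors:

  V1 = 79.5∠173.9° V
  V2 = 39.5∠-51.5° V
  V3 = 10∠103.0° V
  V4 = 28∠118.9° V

Step 1 — Convert each phasor to rectangular form:
  V1 = 79.5·(cos(173.9°) + j·sin(173.9°)) = -79.05 + j8.448 V
  V2 = 39.5·(cos(-51.5°) + j·sin(-51.5°)) = 24.59 - j30.91 V
  V3 = 10·(cos(103.0°) + j·sin(103.0°)) = -2.25 + j9.744 V
  V4 = 28·(cos(118.9°) + j·sin(118.9°)) = -13.53 + j24.51 V
Step 2 — Sum components: V_total = -70.24 + j11.79 V.
Step 3 — Convert to polar: |V_total| = 71.22 V, ∠V_total = 170.5°.

V_total = 71.22∠170.5° V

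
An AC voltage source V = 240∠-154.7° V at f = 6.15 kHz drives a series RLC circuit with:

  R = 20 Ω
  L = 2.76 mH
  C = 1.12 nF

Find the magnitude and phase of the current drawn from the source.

Step 1 — Angular frequency: ω = 2π·f = 2π·6150 = 3.864e+04 rad/s.
Step 2 — Component impedances:
  R: Z = R = 20 Ω
  L: Z = jωL = j·3.864e+04·0.00276 = 0 + j106.7 Ω
  C: Z = 1/(jωC) = -j/(ω·C) = 0 - j2.311e+04 Ω
Step 3 — Series combination: Z_total = R + L + C = 20 - j2.3e+04 Ω = 2.3e+04∠-90.0° Ω.
Step 4 — Source phasor: V = 240∠-154.7° V = -217 - j102.6 V.
Step 5 — Ohm's law: I = V / Z_total = (-217 - j102.6) / (20 - j2.3e+04) = 0.004451 - j0.009438 A.
Step 6 — Convert to polar: |I| = 0.01044 A, ∠I = -64.7°.

I = 0.01044∠-64.7° A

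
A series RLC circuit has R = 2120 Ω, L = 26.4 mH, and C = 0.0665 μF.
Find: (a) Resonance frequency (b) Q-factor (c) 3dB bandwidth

Step 1 — Resonance condition Im(Z)=0 gives ω₀ = 1/√(LC).
Step 2 — ω₀ = 1/√(0.0264·6.65e-08) = 2.387e+04 rad/s.
Step 3 — f₀ = ω₀/(2π) = 3798 Hz.
Step 4 — Series Q: Q = ω₀L/R = 2.387e+04·0.0264/2120 = 0.2972.
Step 5 — 3dB bandwidth: Δω = ω₀/Q = 8.03e+04 rad/s; BW = Δω/(2π) = 1.278e+04 Hz.

(a) f₀ = 3798 Hz  (b) Q = 0.2972  (c) BW = 1.278e+04 Hz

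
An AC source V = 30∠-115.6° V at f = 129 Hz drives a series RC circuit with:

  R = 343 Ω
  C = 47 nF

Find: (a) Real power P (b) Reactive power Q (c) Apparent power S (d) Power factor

Step 1 — Angular frequency: ω = 2π·f = 2π·129 = 810.5 rad/s.
Step 2 — Component impedances:
  R: Z = R = 343 Ω
  C: Z = 1/(jωC) = -j/(ω·C) = 0 - j2.625e+04 Ω
Step 3 — Series combination: Z_total = R + C = 343 - j2.625e+04 Ω = 2.625e+04∠-89.3° Ω.
Step 4 — Source phasor: V = 30∠-115.6° V = -12.96 - j27.05 V.
Step 5 — Current: I = V / Z = 0.001024 - j0.0005072 A = 0.001143∠-26.3° A.
Step 6 — Complex power: S = V·I* = 0.0004479 - j0.03428 VA.
Step 7 — Real power: P = Re(S) = 0.0004479 W.
Step 8 — Reactive power: Q = Im(S) = -0.03428 VAR.
Step 9 — Apparent power: |S| = 0.03428 VA.
Step 10 — Power factor: PF = P/|S| = 0.01307 (leading).

(a) P = 0.0004479 W  (b) Q = -0.03428 VAR  (c) S = 0.03428 VA  (d) PF = 0.01307 (leading)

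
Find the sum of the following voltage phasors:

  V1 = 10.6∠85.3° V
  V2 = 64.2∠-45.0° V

Step 1 — Convert each phasor to rectangular form:
  V1 = 10.6·(cos(85.3°) + j·sin(85.3°)) = 0.8685 + j10.56 V
  V2 = 64.2·(cos(-45.0°) + j·sin(-45.0°)) = 45.4 - j45.4 V
Step 2 — Sum components: V_total = 46.26 - j34.83 V.
Step 3 — Convert to polar: |V_total| = 57.91 V, ∠V_total = -37.0°.

V_total = 57.91∠-37.0° V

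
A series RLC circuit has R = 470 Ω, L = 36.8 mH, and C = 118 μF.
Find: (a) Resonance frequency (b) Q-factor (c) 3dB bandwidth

Step 1 — Resonance: ω₀ = 1/√(LC) = 1/√(0.0368·0.000118) = 479.9 rad/s.
Step 2 — f₀ = ω₀/(2π) = 76.38 Hz.
Step 3 — Series Q: Q = ω₀L/R = 479.9·0.0368/470 = 0.03757.
Step 4 — Bandwidth: Δω = ω₀/Q = 1.277e+04 rad/s; BW = Δω/(2π) = 2033 Hz.

(a) f₀ = 76.38 Hz  (b) Q = 0.03757  (c) BW = 2033 Hz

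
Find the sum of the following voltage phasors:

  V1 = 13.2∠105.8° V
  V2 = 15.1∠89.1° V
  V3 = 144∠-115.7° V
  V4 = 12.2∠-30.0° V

Step 1 — Convert each phasor to rectangular form:
  V1 = 13.2·(cos(105.8°) + j·sin(105.8°)) = -3.594 + j12.7 V
  V2 = 15.1·(cos(89.1°) + j·sin(89.1°)) = 0.2372 + j15.1 V
  V3 = 144·(cos(-115.7°) + j·sin(-115.7°)) = -62.45 - j129.8 V
  V4 = 12.2·(cos(-30.0°) + j·sin(-30.0°)) = 10.57 - j6.1 V
Step 2 — Sum components: V_total = -55.24 - j108.1 V.
Step 3 — Convert to polar: |V_total| = 121.4 V, ∠V_total = -117.1°.

V_total = 121.4∠-117.1° V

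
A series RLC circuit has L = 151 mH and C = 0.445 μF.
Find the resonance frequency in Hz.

Step 1 — Resonance condition Im(Z)=0 gives ω₀ = 1/√(LC).
Step 2 — ω₀ = 1/√(0.151·4.45e-07) = 3858 rad/s.
Step 3 — f₀ = ω₀/(2π) = 614 Hz.

f₀ = 614 Hz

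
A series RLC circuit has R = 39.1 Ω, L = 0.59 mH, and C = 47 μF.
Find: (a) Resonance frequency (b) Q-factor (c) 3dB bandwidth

Step 1 — Resonance: ω₀ = 1/√(LC) = 1/√(0.00059·4.7e-05) = 6005 rad/s.
Step 2 — f₀ = ω₀/(2π) = 955.8 Hz.
Step 3 — Series Q: Q = ω₀L/R = 6005·0.00059/39.1 = 0.09062.
Step 4 — Bandwidth: Δω = ω₀/Q = 6.627e+04 rad/s; BW = Δω/(2π) = 1.055e+04 Hz.

(a) f₀ = 955.8 Hz  (b) Q = 0.09062  (c) BW = 1.055e+04 Hz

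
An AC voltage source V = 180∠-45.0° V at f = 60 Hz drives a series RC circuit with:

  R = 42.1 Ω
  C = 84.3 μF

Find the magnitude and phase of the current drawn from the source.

Step 1 — Angular frequency: ω = 2π·f = 2π·60 = 377 rad/s.
Step 2 — Component impedances:
  R: Z = R = 42.1 Ω
  C: Z = 1/(jωC) = -j/(ω·C) = 0 - j31.47 Ω
Step 3 — Series combination: Z_total = R + C = 42.1 - j31.47 Ω = 52.56∠-36.8° Ω.
Step 4 — Source phasor: V = 180∠-45.0° V = 127.3 - j127.3 V.
Step 5 — Ohm's law: I = V / Z_total = (127.3 - j127.3) / (42.1 - j31.47) = 3.389 - j0.4899 A.
Step 6 — Convert to polar: |I| = 3.425 A, ∠I = -8.2°.

I = 3.425∠-8.2° A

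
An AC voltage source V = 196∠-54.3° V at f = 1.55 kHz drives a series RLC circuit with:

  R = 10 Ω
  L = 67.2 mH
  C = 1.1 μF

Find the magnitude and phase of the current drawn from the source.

Step 1 — Angular frequency: ω = 2π·f = 2π·1550 = 9739 rad/s.
Step 2 — Component impedances:
  R: Z = R = 10 Ω
  L: Z = jωL = j·9739·0.0672 = 0 + j654.5 Ω
  C: Z = 1/(jωC) = -j/(ω·C) = 0 - j93.35 Ω
Step 3 — Series combination: Z_total = R + L + C = 10 + j561.1 Ω = 561.2∠89.0° Ω.
Step 4 — Source phasor: V = 196∠-54.3° V = 114.4 - j159.2 V.
Step 5 — Ohm's law: I = V / Z_total = (114.4 - j159.2) / (10 + j561.1) = -0.2799 - j0.2088 A.
Step 6 — Convert to polar: |I| = 0.3493 A, ∠I = -143.3°.

I = 0.3493∠-143.3° A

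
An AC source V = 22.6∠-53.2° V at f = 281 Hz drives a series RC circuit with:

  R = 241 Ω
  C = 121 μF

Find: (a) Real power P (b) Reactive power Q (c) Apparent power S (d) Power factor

Step 1 — Angular frequency: ω = 2π·f = 2π·281 = 1766 rad/s.
Step 2 — Component impedances:
  R: Z = R = 241 Ω
  C: Z = 1/(jωC) = -j/(ω·C) = 0 - j4.681 Ω
Step 3 — Series combination: Z_total = R + C = 241 - j4.681 Ω = 241∠-1.1° Ω.
Step 4 — Source phasor: V = 22.6∠-53.2° V = 13.54 - j18.1 V.
Step 5 — Current: I = V / Z = 0.05761 - j0.07397 A = 0.09376∠-52.1° A.
Step 6 — Complex power: S = V·I* = 2.119 - j0.04115 VA.
Step 7 — Real power: P = Re(S) = 2.119 W.
Step 8 — Reactive power: Q = Im(S) = -0.04115 VAR.
Step 9 — Apparent power: |S| = 2.119 VA.
Step 10 — Power factor: PF = P/|S| = 0.9998 (leading).

(a) P = 2.119 W  (b) Q = -0.04115 VAR  (c) S = 2.119 VA  (d) PF = 0.9998 (leading)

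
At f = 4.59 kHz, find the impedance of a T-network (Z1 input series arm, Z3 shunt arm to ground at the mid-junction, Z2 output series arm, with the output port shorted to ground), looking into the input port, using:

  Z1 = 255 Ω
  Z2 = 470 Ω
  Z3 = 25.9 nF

Step 1 — Angular frequency: ω = 2π·f = 2π·4590 = 2.884e+04 rad/s.
Step 2 — Component impedances:
  Z1: Z = R = 255 Ω
  Z2: Z = R = 470 Ω
  Z3: Z = 1/(jωC) = -j/(ω·C) = 0 - j1339 Ω
Step 3 — With the output port shorted to ground, the output series arm Z2 runs from the junction to ground; the shunt arm Z3 also runs from the junction to ground. They appear in parallel: Z3 || Z2 = 418.4 - j146.9 Ω.
Step 4 — Series with input arm Z1: Z_in = Z1 + (Z3 || Z2) = 673.4 - j146.9 Ω = 689.3∠-12.3° Ω.

Z = 673.4 - j146.9 Ω = 689.3∠-12.3° Ω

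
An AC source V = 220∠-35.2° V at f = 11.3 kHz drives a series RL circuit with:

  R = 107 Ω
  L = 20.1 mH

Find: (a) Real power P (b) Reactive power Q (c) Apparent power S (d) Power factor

Step 1 — Angular frequency: ω = 2π·f = 2π·1.13e+04 = 7.1e+04 rad/s.
Step 2 — Component impedances:
  R: Z = R = 107 Ω
  L: Z = jωL = j·7.1e+04·0.0201 = 0 + j1427 Ω
Step 3 — Series combination: Z_total = R + L = 107 + j1427 Ω = 1431∠85.7° Ω.
Step 4 — Source phasor: V = 220∠-35.2° V = 179.8 - j126.8 V.
Step 5 — Current: I = V / Z = -0.07897 - j0.1319 A = 0.1537∠-120.9° A.
Step 6 — Complex power: S = V·I* = 2.529 + j33.73 VA.
Step 7 — Real power: P = Re(S) = 2.529 W.
Step 8 — Reactive power: Q = Im(S) = 33.73 VAR.
Step 9 — Apparent power: |S| = 33.82 VA.
Step 10 — Power factor: PF = P/|S| = 0.07477 (lagging).

(a) P = 2.529 W  (b) Q = 33.73 VAR  (c) S = 33.82 VA  (d) PF = 0.07477 (lagging)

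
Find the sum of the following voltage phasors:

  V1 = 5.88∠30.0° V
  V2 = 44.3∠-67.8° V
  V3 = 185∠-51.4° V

Step 1 — Convert each phasor to rectangular form:
  V1 = 5.88·(cos(30.0°) + j·sin(30.0°)) = 5.092 + j2.94 V
  V2 = 44.3·(cos(-67.8°) + j·sin(-67.8°)) = 16.74 - j41.02 V
  V3 = 185·(cos(-51.4°) + j·sin(-51.4°)) = 115.4 - j144.6 V
Step 2 — Sum components: V_total = 137.2 - j182.7 V.
Step 3 — Convert to polar: |V_total| = 228.5 V, ∠V_total = -53.1°.

V_total = 228.5∠-53.1° V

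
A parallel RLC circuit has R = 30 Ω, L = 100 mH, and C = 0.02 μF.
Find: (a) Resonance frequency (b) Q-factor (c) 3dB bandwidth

Step 1 — Resonance: ω₀ = 1/√(LC) = 1/√(0.1·2e-08) = 2.236e+04 rad/s.
Step 2 — f₀ = ω₀/(2π) = 3559 Hz.
Step 3 — Parallel Q: Q = R/(ω₀L) = 30/(2.236e+04·0.1) = 0.01342.
Step 4 — Bandwidth: Δω = ω₀/Q = 1.667e+06 rad/s; BW = Δω/(2π) = 2.653e+05 Hz.

(a) f₀ = 3559 Hz  (b) Q = 0.01342  (c) BW = 2.653e+05 Hz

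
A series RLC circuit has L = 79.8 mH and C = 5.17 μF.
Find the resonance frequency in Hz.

Step 1 — Resonance condition Im(Z)=0 gives ω₀ = 1/√(LC).
Step 2 — ω₀ = 1/√(0.0798·5.17e-06) = 1557 rad/s.
Step 3 — f₀ = ω₀/(2π) = 247.8 Hz.

f₀ = 247.8 Hz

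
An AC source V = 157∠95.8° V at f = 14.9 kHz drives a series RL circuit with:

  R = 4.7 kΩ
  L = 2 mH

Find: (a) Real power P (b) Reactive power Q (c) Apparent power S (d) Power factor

Step 1 — Angular frequency: ω = 2π·f = 2π·1.49e+04 = 9.362e+04 rad/s.
Step 2 — Component impedances:
  R: Z = R = 4700 Ω
  L: Z = jωL = j·9.362e+04·0.002 = 0 + j187.2 Ω
Step 3 — Series combination: Z_total = R + L = 4700 + j187.2 Ω = 4704∠2.3° Ω.
Step 4 — Source phasor: V = 157∠95.8° V = -15.87 + j156.2 V.
Step 5 — Current: I = V / Z = -0.002049 + j0.03331 A = 0.03338∠93.5° A.
Step 6 — Complex power: S = V·I* = 5.236 + j0.2086 VA.
Step 7 — Real power: P = Re(S) = 5.236 W.
Step 8 — Reactive power: Q = Im(S) = 0.2086 VAR.
Step 9 — Apparent power: |S| = 5.24 VA.
Step 10 — Power factor: PF = P/|S| = 0.9992 (lagging).

(a) P = 5.236 W  (b) Q = 0.2086 VAR  (c) S = 5.24 VA  (d) PF = 0.9992 (lagging)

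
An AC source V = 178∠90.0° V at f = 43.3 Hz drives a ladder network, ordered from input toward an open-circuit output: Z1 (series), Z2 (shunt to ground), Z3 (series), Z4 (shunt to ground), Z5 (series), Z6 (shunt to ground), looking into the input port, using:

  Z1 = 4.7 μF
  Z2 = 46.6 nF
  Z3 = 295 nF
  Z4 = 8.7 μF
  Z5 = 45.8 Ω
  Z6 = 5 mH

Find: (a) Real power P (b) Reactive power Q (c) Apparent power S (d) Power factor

Step 1 — Angular frequency: ω = 2π·f = 2π·43.3 = 272.1 rad/s.
Step 2 — Component impedances:
  Z1: Z = 1/(jωC) = -j/(ω·C) = 0 - j782 Ω
  Z2: Z = 1/(jωC) = -j/(ω·C) = 0 - j7.888e+04 Ω
  Z3: Z = 1/(jωC) = -j/(ω·C) = 0 - j1.246e+04 Ω
  Z4: Z = 1/(jωC) = -j/(ω·C) = 0 - j422.5 Ω
  Z5: Z = R = 45.8 Ω
  Z6: Z = jωL = j·272.1·0.005 = 0 + j1.36 Ω
Step 3 — Ladder network (open output): work backward from the far end, alternating series and parallel combinations. Z_in = 33.97 - j1.154e+04 Ω = 1.154e+04∠-89.8° Ω.
Step 4 — Source phasor: V = 178∠90.0° V = 0 + j178 V.
Step 5 — Current: I = V / Z = -0.01542 + j4.537e-05 A = 0.01542∠179.8° A.
Step 6 — Complex power: S = V·I* = 0.008076 - j2.744 VA.
Step 7 — Real power: P = Re(S) = 0.008076 W.
Step 8 — Reactive power: Q = Im(S) = -2.744 VAR.
Step 9 — Apparent power: |S| = 2.744 VA.
Step 10 — Power factor: PF = P/|S| = 0.002943 (leading).

(a) P = 0.008076 W  (b) Q = -2.744 VAR  (c) S = 2.744 VA  (d) PF = 0.002943 (leading)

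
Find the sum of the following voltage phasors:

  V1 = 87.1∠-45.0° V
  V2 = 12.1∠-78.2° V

Step 1 — Convert each phasor to rectangular form:
  V1 = 87.1·(cos(-45.0°) + j·sin(-45.0°)) = 61.59 - j61.59 V
  V2 = 12.1·(cos(-78.2°) + j·sin(-78.2°)) = 2.474 - j11.84 V
Step 2 — Sum components: V_total = 64.06 - j73.43 V.
Step 3 — Convert to polar: |V_total| = 97.45 V, ∠V_total = -48.9°.

V_total = 97.45∠-48.9° V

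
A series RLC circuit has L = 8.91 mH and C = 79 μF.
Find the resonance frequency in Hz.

Step 1 — Resonance condition Im(Z)=0 gives ω₀ = 1/√(LC).
Step 2 — ω₀ = 1/√(0.00891·7.9e-05) = 1192 rad/s.
Step 3 — f₀ = ω₀/(2π) = 189.7 Hz.

f₀ = 189.7 Hz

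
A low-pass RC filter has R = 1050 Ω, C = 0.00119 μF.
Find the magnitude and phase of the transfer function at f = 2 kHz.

Step 1 — Angular frequency: ω = 2π·2000 = 1.257e+04 rad/s.
Step 2 — Transfer function: H(jω) = 1/(1 + jωRC).
Step 3 — Denominator: 1 + jωRC = 1 + j·1.257e+04·1050·1.19e-09 = 1 + j0.0157.
Step 4 — H = 0.9998 - j0.0157.
Step 5 — Magnitude: |H| = 0.9999 (-0.0 dB); phase: φ = -0.9°.

|H| = 0.9999 (-0.0 dB), φ = -0.9°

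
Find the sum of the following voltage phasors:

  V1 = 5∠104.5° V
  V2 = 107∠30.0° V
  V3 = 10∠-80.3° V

Step 1 — Convert each phasor to rectangular form:
  V1 = 5·(cos(104.5°) + j·sin(104.5°)) = -1.252 + j4.841 V
  V2 = 107·(cos(30.0°) + j·sin(30.0°)) = 92.66 + j53.5 V
  V3 = 10·(cos(-80.3°) + j·sin(-80.3°)) = 1.685 - j9.857 V
Step 2 — Sum components: V_total = 93.1 + j48.48 V.
Step 3 — Convert to polar: |V_total| = 105 V, ∠V_total = 27.5°.

V_total = 105∠27.5° V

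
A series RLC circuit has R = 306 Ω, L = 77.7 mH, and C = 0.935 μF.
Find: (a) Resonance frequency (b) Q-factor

Step 1 — Resonance condition Im(Z)=0 gives ω₀ = 1/√(LC).
Step 2 — ω₀ = 1/√(0.0777·9.35e-07) = 3710 rad/s.
Step 3 — f₀ = ω₀/(2π) = 590.5 Hz.
Step 4 — Series Q: Q = ω₀L/R = 3710·0.0777/306 = 0.9421.

(a) f₀ = 590.5 Hz  (b) Q = 0.9421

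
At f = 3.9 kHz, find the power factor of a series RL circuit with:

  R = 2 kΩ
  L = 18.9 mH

Step 1 — Angular frequency: ω = 2π·f = 2π·3900 = 2.45e+04 rad/s.
Step 2 — Component impedances:
  R: Z = R = 2000 Ω
  L: Z = jωL = j·2.45e+04·0.0189 = 0 + j463.1 Ω
Step 3 — Series combination: Z_total = R + L = 2000 + j463.1 Ω = 2053∠13.0° Ω.
Step 4 — Power factor: PF = cos(φ) = Re(Z)/|Z| = 2000/2053 = 0.9742.
Step 5 — Type: Im(Z) = 463.1 ⇒ lagging (phase φ = 13.0°).

PF = 0.9742 (lagging, φ = 13.0°)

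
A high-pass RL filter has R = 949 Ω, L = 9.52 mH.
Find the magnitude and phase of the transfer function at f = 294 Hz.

Step 1 — Angular frequency: ω = 2π·294 = 1847 rad/s.
Step 2 — Transfer function: H(jω) = jωL/(R + jωL).
Step 3 — Numerator jωL = j·17.59; denominator R + jωL = 949 + j17.59.
Step 4 — H = 0.0003433 + j0.01852.
Step 5 — Magnitude: |H| = 0.01853 (-34.6 dB); phase: φ = 88.9°.

|H| = 0.01853 (-34.6 dB), φ = 88.9°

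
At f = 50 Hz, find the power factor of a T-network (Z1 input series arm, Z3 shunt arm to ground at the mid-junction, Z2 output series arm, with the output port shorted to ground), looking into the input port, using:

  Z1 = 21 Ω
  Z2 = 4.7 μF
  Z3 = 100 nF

Step 1 — Angular frequency: ω = 2π·f = 2π·50 = 314.2 rad/s.
Step 2 — Component impedances:
  Z1: Z = R = 21 Ω
  Z2: Z = 1/(jωC) = -j/(ω·C) = 0 - j677.3 Ω
  Z3: Z = 1/(jωC) = -j/(ω·C) = 0 - j3.183e+04 Ω
Step 3 — With the output port shorted to ground, the output series arm Z2 runs from the junction to ground; the shunt arm Z3 also runs from the junction to ground. They appear in parallel: Z3 || Z2 = 0 - j663.1 Ω.
Step 4 — Series with input arm Z1: Z_in = Z1 + (Z3 || Z2) = 21 - j663.1 Ω = 663.5∠-88.2° Ω.
Step 5 — Power factor: PF = cos(φ) = Re(Z)/|Z| = 21/663.5 = 0.03165.
Step 6 — Type: Im(Z) = -663.1 ⇒ leading (phase φ = -88.2°).

PF = 0.03165 (leading, φ = -88.2°)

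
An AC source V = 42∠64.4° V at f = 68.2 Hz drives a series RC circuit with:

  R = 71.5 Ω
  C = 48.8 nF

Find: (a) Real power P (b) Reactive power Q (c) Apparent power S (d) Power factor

Step 1 — Angular frequency: ω = 2π·f = 2π·68.2 = 428.5 rad/s.
Step 2 — Component impedances:
  R: Z = R = 71.5 Ω
  C: Z = 1/(jωC) = -j/(ω·C) = 0 - j4.782e+04 Ω
Step 3 — Series combination: Z_total = R + C = 71.5 - j4.782e+04 Ω = 4.782e+04∠-89.9° Ω.
Step 4 — Source phasor: V = 42∠64.4° V = 18.15 + j37.88 V.
Step 5 — Current: I = V / Z = -0.0007915 + j0.0003807 A = 0.0008783∠154.3° A.
Step 6 — Complex power: S = V·I* = 5.515e-05 - j0.03689 VA.
Step 7 — Real power: P = Re(S) = 5.515e-05 W.
Step 8 — Reactive power: Q = Im(S) = -0.03689 VAR.
Step 9 — Apparent power: |S| = 0.03689 VA.
Step 10 — Power factor: PF = P/|S| = 0.001495 (leading).

(a) P = 5.515e-05 W  (b) Q = -0.03689 VAR  (c) S = 0.03689 VA  (d) PF = 0.001495 (leading)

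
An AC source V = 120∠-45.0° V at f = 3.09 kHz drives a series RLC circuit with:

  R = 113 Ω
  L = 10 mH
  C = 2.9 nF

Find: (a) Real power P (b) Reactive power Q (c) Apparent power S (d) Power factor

Step 1 — Angular frequency: ω = 2π·f = 2π·3090 = 1.942e+04 rad/s.
Step 2 — Component impedances:
  R: Z = R = 113 Ω
  L: Z = jωL = j·1.942e+04·0.01 = 0 + j194.2 Ω
  C: Z = 1/(jωC) = -j/(ω·C) = 0 - j1.776e+04 Ω
Step 3 — Series combination: Z_total = R + L + C = 113 - j1.757e+04 Ω = 1.757e+04∠-89.6° Ω.
Step 4 — Source phasor: V = 120∠-45.0° V = 84.85 - j84.85 V.
Step 5 — Current: I = V / Z = 0.004861 + j0.004799 A = 0.006831∠44.6° A.
Step 6 — Complex power: S = V·I* = 0.005273 - j0.8197 VA.
Step 7 — Real power: P = Re(S) = 0.005273 W.
Step 8 — Reactive power: Q = Im(S) = -0.8197 VAR.
Step 9 — Apparent power: |S| = 0.8197 VA.
Step 10 — Power factor: PF = P/|S| = 0.006432 (leading).

(a) P = 0.005273 W  (b) Q = -0.8197 VAR  (c) S = 0.8197 VA  (d) PF = 0.006432 (leading)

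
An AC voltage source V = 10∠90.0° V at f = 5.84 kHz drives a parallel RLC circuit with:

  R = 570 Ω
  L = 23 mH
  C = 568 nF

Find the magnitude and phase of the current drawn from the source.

Step 1 — Angular frequency: ω = 2π·f = 2π·5840 = 3.669e+04 rad/s.
Step 2 — Component impedances:
  R: Z = R = 570 Ω
  L: Z = jωL = j·3.669e+04·0.023 = 0 + j844 Ω
  C: Z = 1/(jωC) = -j/(ω·C) = 0 - j47.98 Ω
Step 3 — Parallel combination: 1/Z_total = 1/R + 1/L + 1/C; Z_total = 4.504 - j50.47 Ω = 50.67∠-84.9° Ω.
Step 4 — Source phasor: V = 10∠90.0° V = 0 + j10 V.
Step 5 — Ohm's law: I = V / Z_total = (0 + j10) / (4.504 - j50.47) = -0.1966 + j0.01754 A.
Step 6 — Convert to polar: |I| = 0.1974 A, ∠I = 174.9°.

I = 0.1974∠174.9° A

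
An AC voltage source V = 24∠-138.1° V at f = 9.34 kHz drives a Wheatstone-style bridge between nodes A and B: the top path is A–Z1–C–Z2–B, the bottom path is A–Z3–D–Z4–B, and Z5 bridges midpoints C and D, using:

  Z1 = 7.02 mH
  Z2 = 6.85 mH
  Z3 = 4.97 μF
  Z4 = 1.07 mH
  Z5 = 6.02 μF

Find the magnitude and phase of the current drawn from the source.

Step 1 — Angular frequency: ω = 2π·f = 2π·9340 = 5.868e+04 rad/s.
Step 2 — Component impedances:
  Z1: Z = jωL = j·5.868e+04·0.00702 = 0 + j412 Ω
  Z2: Z = jωL = j·5.868e+04·0.00685 = 0 + j402 Ω
  Z3: Z = 1/(jωC) = -j/(ω·C) = 0 - j3.429 Ω
  Z4: Z = jωL = j·5.868e+04·0.00107 = 0 + j62.79 Ω
  Z5: Z = 1/(jωC) = -j/(ω·C) = 0 - j2.831 Ω
Step 3 — Bridge requires nodal analysis (the Z5 bridge couples midpoints C and D, so the two paths cannot be reduced to a simple series/parallel combination). Setting node B to ground and injecting 1 A at node A, the 3-node admittance system at A, C, D solves to V_A = Z_AB = 0 + j50.79 Ω = 50.79∠90.0° Ω.
Step 4 — Source phasor: V = 24∠-138.1° V = -17.86 - j16.03 V.
Step 5 — Ohm's law: I = V / Z_total = (-17.86 - j16.03) / (0 + j50.79) = -0.3156 + j0.3517 A.
Step 6 — Convert to polar: |I| = 0.4725 A, ∠I = 131.9°.

I = 0.4725∠131.9° A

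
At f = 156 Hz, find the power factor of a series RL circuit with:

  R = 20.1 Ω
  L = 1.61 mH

Step 1 — Angular frequency: ω = 2π·f = 2π·156 = 980.2 rad/s.
Step 2 — Component impedances:
  R: Z = R = 20.1 Ω
  L: Z = jωL = j·980.2·0.00161 = 0 + j1.578 Ω
Step 3 — Series combination: Z_total = R + L = 20.1 + j1.578 Ω = 20.16∠4.5° Ω.
Step 4 — Power factor: PF = cos(φ) = Re(Z)/|Z| = 20.1/20.162 = 0.9969.
Step 5 — Type: Im(Z) = 1.578 ⇒ lagging (phase φ = 4.5°).

PF = 0.9969 (lagging, φ = 4.5°)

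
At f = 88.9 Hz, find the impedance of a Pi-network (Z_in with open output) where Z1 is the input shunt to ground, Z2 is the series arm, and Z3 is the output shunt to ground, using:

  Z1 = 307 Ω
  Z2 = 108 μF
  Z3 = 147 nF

Step 1 — Angular frequency: ω = 2π·f = 2π·88.9 = 558.6 rad/s.
Step 2 — Component impedances:
  Z1: Z = R = 307 Ω
  Z2: Z = 1/(jωC) = -j/(ω·C) = 0 - j16.58 Ω
  Z3: Z = 1/(jωC) = -j/(ω·C) = 0 - j1.218e+04 Ω
Step 3 — With open output, the series arm Z2 and the output shunt Z3 appear in series to ground: Z2 + Z3 = 0 - j1.22e+04 Ω.
Step 4 — Parallel with input shunt Z1: Z_in = Z1 || (Z2 + Z3) = 306.8 - j7.723 Ω = 306.9∠-1.4° Ω.

Z = 306.8 - j7.723 Ω = 306.9∠-1.4° Ω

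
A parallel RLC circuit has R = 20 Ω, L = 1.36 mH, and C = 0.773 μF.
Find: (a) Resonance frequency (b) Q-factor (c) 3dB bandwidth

Step 1 — Resonance: ω₀ = 1/√(LC) = 1/√(0.00136·7.73e-07) = 3.084e+04 rad/s.
Step 2 — f₀ = ω₀/(2π) = 4909 Hz.
Step 3 — Parallel Q: Q = R/(ω₀L) = 20/(3.084e+04·0.00136) = 0.4768.
Step 4 — Bandwidth: Δω = ω₀/Q = 6.468e+04 rad/s; BW = Δω/(2π) = 1.029e+04 Hz.

(a) f₀ = 4909 Hz  (b) Q = 0.4768  (c) BW = 1.029e+04 Hz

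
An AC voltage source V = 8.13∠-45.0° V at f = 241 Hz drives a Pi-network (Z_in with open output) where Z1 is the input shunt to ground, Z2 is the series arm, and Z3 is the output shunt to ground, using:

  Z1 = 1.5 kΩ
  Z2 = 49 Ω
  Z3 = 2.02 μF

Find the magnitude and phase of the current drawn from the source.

Step 1 — Angular frequency: ω = 2π·f = 2π·241 = 1514 rad/s.
Step 2 — Component impedances:
  Z1: Z = R = 1500 Ω
  Z2: Z = R = 49 Ω
  Z3: Z = 1/(jωC) = -j/(ω·C) = 0 - j326.9 Ω
Step 3 — With open output, the series arm Z2 and the output shunt Z3 appear in series to ground: Z2 + Z3 = 49 - j326.9 Ω.
Step 4 — Parallel with input shunt Z1: Z_in = Z1 || (Z2 + Z3) = 109.4 - j293.5 Ω = 313.2∠-69.6° Ω.
Step 5 — Source phasor: V = 8.13∠-45.0° V = 5.749 - j5.749 V.
Step 6 — Ohm's law: I = V / Z_total = (5.749 - j5.749) / (109.4 - j293.5) = 0.02361 + j0.01079 A.
Step 7 — Convert to polar: |I| = 0.02596 A, ∠I = 24.6°.

I = 0.02596∠24.6° A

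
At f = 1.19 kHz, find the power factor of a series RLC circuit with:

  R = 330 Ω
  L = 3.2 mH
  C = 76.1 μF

Step 1 — Angular frequency: ω = 2π·f = 2π·1190 = 7477 rad/s.
Step 2 — Component impedances:
  R: Z = R = 330 Ω
  L: Z = jωL = j·7477·0.0032 = 0 + j23.93 Ω
  C: Z = 1/(jωC) = -j/(ω·C) = 0 - j1.757 Ω
Step 3 — Series combination: Z_total = R + L + C = 330 + j22.17 Ω = 330.7∠3.8° Ω.
Step 4 — Power factor: PF = cos(φ) = Re(Z)/|Z| = 330/330.74 = 0.9978.
Step 5 — Type: Im(Z) = 22.17 ⇒ lagging (phase φ = 3.8°).

PF = 0.9978 (lagging, φ = 3.8°)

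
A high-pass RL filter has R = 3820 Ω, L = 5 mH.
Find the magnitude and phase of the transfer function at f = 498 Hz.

Step 1 — Angular frequency: ω = 2π·498 = 3129 rad/s.
Step 2 — Transfer function: H(jω) = jωL/(R + jωL).
Step 3 — Numerator jωL = j·15.65; denominator R + jωL = 3820 + j15.65.
Step 4 — H = 1.677e-05 + j0.004096.
Step 5 — Magnitude: |H| = 0.004096 (-47.8 dB); phase: φ = 89.8°.

|H| = 0.004096 (-47.8 dB), φ = 89.8°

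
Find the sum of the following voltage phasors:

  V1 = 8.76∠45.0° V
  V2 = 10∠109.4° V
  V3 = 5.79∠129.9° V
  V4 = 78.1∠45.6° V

Step 1 — Convert each phasor to rectangular form:
  V1 = 8.76·(cos(45.0°) + j·sin(45.0°)) = 6.194 + j6.194 V
  V2 = 10·(cos(109.4°) + j·sin(109.4°)) = -3.322 + j9.432 V
  V3 = 5.79·(cos(129.9°) + j·sin(129.9°)) = -3.714 + j4.442 V
  V4 = 78.1·(cos(45.6°) + j·sin(45.6°)) = 54.64 + j55.8 V
Step 2 — Sum components: V_total = 53.8 + j75.87 V.
Step 3 — Convert to polar: |V_total| = 93.01 V, ∠V_total = 54.7°.

V_total = 93.01∠54.7° V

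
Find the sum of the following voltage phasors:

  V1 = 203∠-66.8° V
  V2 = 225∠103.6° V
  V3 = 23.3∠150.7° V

Step 1 — Convert each phasor to rectangular form:
  V1 = 203·(cos(-66.8°) + j·sin(-66.8°)) = 79.97 - j186.6 V
  V2 = 225·(cos(103.6°) + j·sin(103.6°)) = -52.91 + j218.7 V
  V3 = 23.3·(cos(150.7°) + j·sin(150.7°)) = -20.32 + j11.4 V
Step 2 — Sum components: V_total = 6.744 + j43.51 V.
Step 3 — Convert to polar: |V_total| = 44.03 V, ∠V_total = 81.2°.

V_total = 44.03∠81.2° V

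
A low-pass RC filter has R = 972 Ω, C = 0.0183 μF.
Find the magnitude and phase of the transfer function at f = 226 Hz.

Step 1 — Angular frequency: ω = 2π·226 = 1420 rad/s.
Step 2 — Transfer function: H(jω) = 1/(1 + jωRC).
Step 3 — Denominator: 1 + jωRC = 1 + j·1420·972·1.83e-08 = 1 + j0.02526.
Step 4 — H = 0.9994 - j0.02524.
Step 5 — Magnitude: |H| = 0.9997 (-0.0 dB); phase: φ = -1.4°.

|H| = 0.9997 (-0.0 dB), φ = -1.4°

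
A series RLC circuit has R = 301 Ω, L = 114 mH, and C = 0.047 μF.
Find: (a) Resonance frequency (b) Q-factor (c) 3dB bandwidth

Step 1 — Resonance: ω₀ = 1/√(LC) = 1/√(0.114·4.7e-08) = 1.366e+04 rad/s.
Step 2 — f₀ = ω₀/(2π) = 2174 Hz.
Step 3 — Series Q: Q = ω₀L/R = 1.366e+04·0.114/301 = 5.174.
Step 4 — Bandwidth: Δω = ω₀/Q = 2640 rad/s; BW = Δω/(2π) = 420.2 Hz.

(a) f₀ = 2174 Hz  (b) Q = 5.174  (c) BW = 420.2 Hz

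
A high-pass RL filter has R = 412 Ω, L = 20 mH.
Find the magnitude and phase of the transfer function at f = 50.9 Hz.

Step 1 — Angular frequency: ω = 2π·50.9 = 319.8 rad/s.
Step 2 — Transfer function: H(jω) = jωL/(R + jωL).
Step 3 — Numerator jωL = j·6.396; denominator R + jωL = 412 + j6.396.
Step 4 — H = 0.000241 + j0.01552.
Step 5 — Magnitude: |H| = 0.01552 (-36.2 dB); phase: φ = 89.1°.

|H| = 0.01552 (-36.2 dB), φ = 89.1°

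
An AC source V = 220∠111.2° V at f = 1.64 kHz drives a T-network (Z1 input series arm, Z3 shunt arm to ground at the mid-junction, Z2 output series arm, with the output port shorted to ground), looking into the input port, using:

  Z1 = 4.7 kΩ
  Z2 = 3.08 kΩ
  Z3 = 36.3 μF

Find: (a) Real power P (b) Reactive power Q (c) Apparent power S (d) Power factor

Step 1 — Angular frequency: ω = 2π·f = 2π·1640 = 1.03e+04 rad/s.
Step 2 — Component impedances:
  Z1: Z = R = 4700 Ω
  Z2: Z = R = 3080 Ω
  Z3: Z = 1/(jωC) = -j/(ω·C) = 0 - j2.673 Ω
Step 3 — With the output port shorted to ground, the output series arm Z2 runs from the junction to ground; the shunt arm Z3 also runs from the junction to ground. They appear in parallel: Z3 || Z2 = 0.002321 - j2.673 Ω.
Step 4 — Series with input arm Z1: Z_in = Z1 + (Z3 || Z2) = 4700 - j2.673 Ω = 4700∠-0.0° Ω.
Step 5 — Source phasor: V = 220∠111.2° V = -79.56 + j205.1 V.
Step 6 — Current: I = V / Z = -0.01695 + j0.04363 A = 0.04681∠111.2° A.
Step 7 — Complex power: S = V·I* = 10.3 - j0.005858 VA.
Step 8 — Real power: P = Re(S) = 10.3 W.
Step 9 — Reactive power: Q = Im(S) = -0.005858 VAR.
Step 10 — Apparent power: |S| = 10.3 VA.
Step 11 — Power factor: PF = P/|S| = 1 (leading).

(a) P = 10.3 W  (b) Q = -0.005858 VAR  (c) S = 10.3 VA  (d) PF = 1 (leading)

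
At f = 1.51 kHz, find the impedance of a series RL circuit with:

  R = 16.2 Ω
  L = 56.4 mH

Step 1 — Angular frequency: ω = 2π·f = 2π·1510 = 9488 rad/s.
Step 2 — Component impedances:
  R: Z = R = 16.2 Ω
  L: Z = jωL = j·9488·0.0564 = 0 + j535.1 Ω
Step 3 — Series combination: Z_total = R + L = 16.2 + j535.1 Ω = 535.3∠88.3° Ω.

Z = 16.2 + j535.1 Ω = 535.3∠88.3° Ω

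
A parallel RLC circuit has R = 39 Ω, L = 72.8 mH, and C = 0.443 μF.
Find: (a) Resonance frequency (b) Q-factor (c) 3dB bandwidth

Step 1 — Resonance: ω₀ = 1/√(LC) = 1/√(0.0728·4.43e-07) = 5568 rad/s.
Step 2 — f₀ = ω₀/(2π) = 886.2 Hz.
Step 3 — Parallel Q: Q = R/(ω₀L) = 39/(5568·0.0728) = 0.09621.
Step 4 — Bandwidth: Δω = ω₀/Q = 5.788e+04 rad/s; BW = Δω/(2π) = 9212 Hz.

(a) f₀ = 886.2 Hz  (b) Q = 0.09621  (c) BW = 9212 Hz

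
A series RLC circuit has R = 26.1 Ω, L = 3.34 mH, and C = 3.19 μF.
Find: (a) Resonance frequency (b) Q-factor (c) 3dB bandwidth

Step 1 — Resonance: ω₀ = 1/√(LC) = 1/√(0.00334·3.19e-06) = 9688 rad/s.
Step 2 — f₀ = ω₀/(2π) = 1542 Hz.
Step 3 — Series Q: Q = ω₀L/R = 9688·0.00334/26.1 = 1.24.
Step 4 — Bandwidth: Δω = ω₀/Q = 7814 rad/s; BW = Δω/(2π) = 1244 Hz.

(a) f₀ = 1542 Hz  (b) Q = 1.24  (c) BW = 1244 Hz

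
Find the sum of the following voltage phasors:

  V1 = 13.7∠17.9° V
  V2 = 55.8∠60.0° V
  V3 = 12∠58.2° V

Step 1 — Convert each phasor to rectangular form:
  V1 = 13.7·(cos(17.9°) + j·sin(17.9°)) = 13.04 + j4.211 V
  V2 = 55.8·(cos(60.0°) + j·sin(60.0°)) = 27.9 + j48.32 V
  V3 = 12·(cos(58.2°) + j·sin(58.2°)) = 6.323 + j10.2 V
Step 2 — Sum components: V_total = 47.26 + j62.73 V.
Step 3 — Convert to polar: |V_total| = 78.54 V, ∠V_total = 53.0°.

V_total = 78.54∠53.0° V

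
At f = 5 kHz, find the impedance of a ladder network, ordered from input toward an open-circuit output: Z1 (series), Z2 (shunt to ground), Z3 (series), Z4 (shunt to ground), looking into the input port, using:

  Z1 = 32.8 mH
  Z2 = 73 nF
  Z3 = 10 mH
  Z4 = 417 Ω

Step 1 — Angular frequency: ω = 2π·f = 2π·5000 = 3.142e+04 rad/s.
Step 2 — Component impedances:
  Z1: Z = jωL = j·3.142e+04·0.0328 = 0 + j1030 Ω
  Z2: Z = 1/(jωC) = -j/(ω·C) = 0 - j436 Ω
  Z3: Z = jωL = j·3.142e+04·0.01 = 0 + j314.2 Ω
  Z4: Z = R = 417 Ω
Step 3 — Ladder network (open output): work backward from the far end, alternating series and parallel combinations. Z_in = 420.1 + j717.2 Ω = 831.1∠59.6° Ω.

Z = 420.1 + j717.2 Ω = 831.1∠59.6° Ω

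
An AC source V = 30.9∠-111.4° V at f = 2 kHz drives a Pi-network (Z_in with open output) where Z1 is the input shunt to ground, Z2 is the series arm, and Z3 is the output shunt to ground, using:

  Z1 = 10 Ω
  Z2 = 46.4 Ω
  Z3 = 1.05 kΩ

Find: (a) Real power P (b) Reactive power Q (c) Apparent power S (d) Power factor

Step 1 — Angular frequency: ω = 2π·f = 2π·2000 = 1.257e+04 rad/s.
Step 2 — Component impedances:
  Z1: Z = R = 10 Ω
  Z2: Z = R = 46.4 Ω
  Z3: Z = R = 1050 Ω
Step 3 — With open output, the series arm Z2 and the output shunt Z3 appear in series to ground: Z2 + Z3 = 1096 Ω.
Step 4 — Parallel with input shunt Z1: Z_in = Z1 || (Z2 + Z3) = 9.91 Ω = 9.91∠0.0° Ω.
Step 5 — Source phasor: V = 30.9∠-111.4° V = -11.27 - j28.77 V.
Step 6 — Current: I = V / Z = -1.138 - j2.903 A = 3.118∠-111.4° A.
Step 7 — Complex power: S = V·I* = 96.35 VA.
Step 8 — Real power: P = Re(S) = 96.35 W.
Step 9 — Reactive power: Q = Im(S) = 0 VAR.
Step 10 — Apparent power: |S| = 96.35 VA.
Step 11 — Power factor: PF = P/|S| = 1 (unity).

(a) P = 96.35 W  (b) Q = 0 VAR  (c) S = 96.35 VA  (d) PF = 1 (unity)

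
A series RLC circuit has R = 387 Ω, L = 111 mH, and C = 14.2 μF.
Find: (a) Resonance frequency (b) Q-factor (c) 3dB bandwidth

Step 1 — Resonance condition Im(Z)=0 gives ω₀ = 1/√(LC).
Step 2 — ω₀ = 1/√(0.111·1.42e-05) = 796.5 rad/s.
Step 3 — f₀ = ω₀/(2π) = 126.8 Hz.
Step 4 — Series Q: Q = ω₀L/R = 796.5·0.111/387 = 0.2285.
Step 5 — 3dB bandwidth: Δω = ω₀/Q = 3486 rad/s; BW = Δω/(2π) = 554.9 Hz.

(a) f₀ = 126.8 Hz  (b) Q = 0.2285  (c) BW = 554.9 Hz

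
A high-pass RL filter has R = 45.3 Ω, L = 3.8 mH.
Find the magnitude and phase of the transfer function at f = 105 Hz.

Step 1 — Angular frequency: ω = 2π·105 = 659.7 rad/s.
Step 2 — Transfer function: H(jω) = jωL/(R + jωL).
Step 3 — Numerator jωL = j·2.507; denominator R + jωL = 45.3 + j2.507.
Step 4 — H = 0.003053 + j0.05517.
Step 5 — Magnitude: |H| = 0.05526 (-25.2 dB); phase: φ = 86.8°.

|H| = 0.05526 (-25.2 dB), φ = 86.8°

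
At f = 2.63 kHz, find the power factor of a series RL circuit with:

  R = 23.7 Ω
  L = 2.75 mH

Step 1 — Angular frequency: ω = 2π·f = 2π·2630 = 1.652e+04 rad/s.
Step 2 — Component impedances:
  R: Z = R = 23.7 Ω
  L: Z = jωL = j·1.652e+04·0.00275 = 0 + j45.44 Ω
Step 3 — Series combination: Z_total = R + L = 23.7 + j45.44 Ω = 51.25∠62.5° Ω.
Step 4 — Power factor: PF = cos(φ) = Re(Z)/|Z| = 23.7/51.25 = 0.4624.
Step 5 — Type: Im(Z) = 45.44 ⇒ lagging (phase φ = 62.5°).

PF = 0.4624 (lagging, φ = 62.5°)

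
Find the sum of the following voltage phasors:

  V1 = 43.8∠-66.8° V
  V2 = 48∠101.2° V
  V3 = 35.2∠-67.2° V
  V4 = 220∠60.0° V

Step 1 — Convert each phasor to rectangular form:
  V1 = 43.8·(cos(-66.8°) + j·sin(-66.8°)) = 17.25 - j40.26 V
  V2 = 48·(cos(101.2°) + j·sin(101.2°)) = -9.323 + j47.09 V
  V3 = 35.2·(cos(-67.2°) + j·sin(-67.2°)) = 13.64 - j32.45 V
  V4 = 220·(cos(60.0°) + j·sin(60.0°)) = 110 + j190.5 V
Step 2 — Sum components: V_total = 131.6 + j164.9 V.
Step 3 — Convert to polar: |V_total| = 211 V, ∠V_total = 51.4°.

V_total = 211∠51.4° V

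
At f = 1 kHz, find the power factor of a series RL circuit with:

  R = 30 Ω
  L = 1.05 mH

Step 1 — Angular frequency: ω = 2π·f = 2π·1000 = 6283 rad/s.
Step 2 — Component impedances:
  R: Z = R = 30 Ω
  L: Z = jωL = j·6283·0.00105 = 0 + j6.597 Ω
Step 3 — Series combination: Z_total = R + L = 30 + j6.597 Ω = 30.72∠12.4° Ω.
Step 4 — Power factor: PF = cos(φ) = Re(Z)/|Z| = 30/30.717 = 0.9767.
Step 5 — Type: Im(Z) = 6.597 ⇒ lagging (phase φ = 12.4°).

PF = 0.9767 (lagging, φ = 12.4°)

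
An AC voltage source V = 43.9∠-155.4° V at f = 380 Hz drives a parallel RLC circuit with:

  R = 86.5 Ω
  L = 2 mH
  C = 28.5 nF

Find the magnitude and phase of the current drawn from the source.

Step 1 — Angular frequency: ω = 2π·f = 2π·380 = 2388 rad/s.
Step 2 — Component impedances:
  R: Z = R = 86.5 Ω
  L: Z = jωL = j·2388·0.002 = 0 + j4.775 Ω
  C: Z = 1/(jωC) = -j/(ω·C) = 0 - j1.47e+04 Ω
Step 3 — Parallel combination: 1/Z_total = 1/R + 1/L + 1/C; Z_total = 0.263 + j4.762 Ω = 4.77∠86.8° Ω.
Step 4 — Source phasor: V = 43.9∠-155.4° V = -39.92 - j18.27 V.
Step 5 — Ohm's law: I = V / Z_total = (-39.92 - j18.27) / (0.263 + j4.762) = -4.287 + j8.145 A.
Step 6 — Convert to polar: |I| = 9.204 A, ∠I = 117.8°.

I = 9.204∠117.8° A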